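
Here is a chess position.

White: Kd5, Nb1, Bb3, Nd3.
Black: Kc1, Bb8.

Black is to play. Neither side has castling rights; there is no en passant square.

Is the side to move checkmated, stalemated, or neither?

neither

Black to move; black king on c1.
In check: yes, from the white knight on d3.
Legal moves for Black: Kxb1.
Black is in check but has 1 legal move → neither.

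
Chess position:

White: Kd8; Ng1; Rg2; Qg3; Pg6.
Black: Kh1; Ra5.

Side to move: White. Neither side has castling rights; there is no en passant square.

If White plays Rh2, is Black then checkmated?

After Rh2: black king on h1; in check: yes, from the white rook on h2.
King squares — g1: attacked by Qg3; g2: attacked by Rh2; h2: attacked by Qg3.
Black has no legal moves → checkmate.

yes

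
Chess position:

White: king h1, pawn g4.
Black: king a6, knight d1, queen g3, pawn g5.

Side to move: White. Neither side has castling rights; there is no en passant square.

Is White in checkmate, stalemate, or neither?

stalemate

White to move; white king on h1.
In check: no.
King squares — g1: attacked by Qg3; g2: attacked by Qg3; h2: attacked by Qg3.
Legal moves for White: none.
Not in check and no legal moves → stalemate.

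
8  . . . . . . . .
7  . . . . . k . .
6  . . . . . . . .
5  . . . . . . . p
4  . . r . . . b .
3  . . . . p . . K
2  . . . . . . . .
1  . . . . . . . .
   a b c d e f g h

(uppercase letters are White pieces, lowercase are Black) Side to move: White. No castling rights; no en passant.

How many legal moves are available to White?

White to move; king on h3.
In check: yes, from the black bishop on g4.
Legal moves: Kh4, Kg3, Kh2, Kg2.
Count: 4.

4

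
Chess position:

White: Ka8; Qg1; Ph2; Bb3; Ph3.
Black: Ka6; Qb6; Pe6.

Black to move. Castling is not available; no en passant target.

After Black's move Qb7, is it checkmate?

After Qb7: white king on a8; in check: yes, from the black queen on b7.
King squares — a7: attacked by Ka6; b7: attacked by Ka6; b8: attacked by Qb7.
White has no legal moves → checkmate.

yes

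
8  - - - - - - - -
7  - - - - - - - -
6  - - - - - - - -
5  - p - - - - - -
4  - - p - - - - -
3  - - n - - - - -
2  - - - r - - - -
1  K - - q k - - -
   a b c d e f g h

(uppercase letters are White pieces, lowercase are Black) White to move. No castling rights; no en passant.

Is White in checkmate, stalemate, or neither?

checkmate

White to move; white king on a1.
In check: yes, from the black queen on d1.
King squares — b1: attacked by Qd1; a2: attacked by Rd2; b2: attacked by Rd2.
Legal moves for White: none.
In check with no legal moves → checkmate.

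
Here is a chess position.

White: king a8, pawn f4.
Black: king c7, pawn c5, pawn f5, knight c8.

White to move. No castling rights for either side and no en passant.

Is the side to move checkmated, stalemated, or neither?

stalemate

White to move; white king on a8.
In check: no.
King squares — a7: attacked by Nc8; b7: attacked by Kc7; b8: attacked by Kc7.
Legal moves for White: none.
Not in check and no legal moves → stalemate.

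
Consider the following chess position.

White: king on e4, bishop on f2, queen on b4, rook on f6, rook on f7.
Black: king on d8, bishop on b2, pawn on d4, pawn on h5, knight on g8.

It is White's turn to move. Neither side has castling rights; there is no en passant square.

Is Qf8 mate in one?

After Qf8: black king on d8; in check: yes, from the white queen on f8.
King squares — c7: attacked by Rf7; d7: attacked by Rf7; e7: attacked by Rf7; c8: attacked by Qf8; e8: attacked by Qf8.
Black has no legal moves → checkmate.

yes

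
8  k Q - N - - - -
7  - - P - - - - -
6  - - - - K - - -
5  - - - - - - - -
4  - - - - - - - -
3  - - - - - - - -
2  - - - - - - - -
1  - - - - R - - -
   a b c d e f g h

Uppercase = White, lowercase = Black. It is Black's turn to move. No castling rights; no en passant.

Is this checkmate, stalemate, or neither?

Black to move; black king on a8.
In check: yes, from the white queen on b8.
King squares — a7: attacked by Qb8; b7: attacked by Qb8; b8: attacked by Pc7.
Legal moves for Black: none.
In check with no legal moves → checkmate.

checkmate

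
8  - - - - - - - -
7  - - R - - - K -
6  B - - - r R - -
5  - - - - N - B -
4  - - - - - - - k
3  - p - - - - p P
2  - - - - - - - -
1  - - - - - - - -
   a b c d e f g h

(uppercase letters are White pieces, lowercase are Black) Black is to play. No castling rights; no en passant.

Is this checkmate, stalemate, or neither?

Black to move; black king on h4.
In check: yes, from the white bishop on g5.
Legal moves for Black: Kh5, Kxg5, Kxh3.
Black is in check but has 3 legal moves → neither.

neither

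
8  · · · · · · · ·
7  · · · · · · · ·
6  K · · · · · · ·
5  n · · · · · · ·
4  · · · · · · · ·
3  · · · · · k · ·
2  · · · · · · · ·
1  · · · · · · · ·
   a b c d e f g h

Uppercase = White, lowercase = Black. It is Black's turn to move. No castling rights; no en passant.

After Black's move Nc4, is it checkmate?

no

After Nc4: white king on a6; in check: no.
White is not in check, so this cannot be checkmate.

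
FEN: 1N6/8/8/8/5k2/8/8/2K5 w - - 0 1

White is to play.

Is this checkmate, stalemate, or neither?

White to move; white king on c1.
In check: no.
Legal moves for White: Nd7, Nc6, Na6, Kd2, Kc2, Kb2, Kd1, Kb1.
White has 8 legal moves and is not in check → neither.

neither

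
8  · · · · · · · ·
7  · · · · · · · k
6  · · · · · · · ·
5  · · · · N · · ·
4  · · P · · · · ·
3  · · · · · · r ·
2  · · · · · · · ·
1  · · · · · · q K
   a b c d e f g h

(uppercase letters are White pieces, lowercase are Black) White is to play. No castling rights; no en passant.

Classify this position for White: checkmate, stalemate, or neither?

checkmate

White to move; white king on h1.
In check: yes, from the black queen on g1.
King squares — g1: attacked by Rg3; g2: attacked by Qg1; h2: attacked by Qg1.
Legal moves for White: none.
In check with no legal moves → checkmate.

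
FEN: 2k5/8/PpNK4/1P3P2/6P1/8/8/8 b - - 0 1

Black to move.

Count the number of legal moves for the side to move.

0

Black to move; king on c8.
In check: no.
Legal moves: none.
Count: 0.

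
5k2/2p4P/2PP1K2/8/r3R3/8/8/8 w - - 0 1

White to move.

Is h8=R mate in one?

yes

After h8=R: black king on f8; in check: yes, from the white rook on h8.
King squares — e7: attacked by Re4; f7: attacked by Kf6; g7: attacked by Kf6; e8: attacked by Re4; g8: attacked by Rh8.
Black has no legal moves → checkmate.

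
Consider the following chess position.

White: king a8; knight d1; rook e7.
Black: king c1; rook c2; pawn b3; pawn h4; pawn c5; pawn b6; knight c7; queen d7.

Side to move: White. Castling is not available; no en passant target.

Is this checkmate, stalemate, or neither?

neither

White to move; white king on a8.
In check: yes, from the black knight on c7.
King squares — a7: available; b7: available; b8: available.
Legal moves for White: Kb8, Kb7, Ka7.
White is in check but has 3 legal moves → neither.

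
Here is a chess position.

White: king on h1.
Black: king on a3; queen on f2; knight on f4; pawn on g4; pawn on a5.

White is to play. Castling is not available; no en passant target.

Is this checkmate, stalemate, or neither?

White to move; white king on h1.
In check: no.
King squares — g1: attacked by Qf2; g2: attacked by Qf2; h2: attacked by Qf2.
Legal moves for White: none.
Not in check and no legal moves → stalemate.

stalemate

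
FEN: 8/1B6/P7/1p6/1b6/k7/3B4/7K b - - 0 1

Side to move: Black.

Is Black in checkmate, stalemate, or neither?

neither

Black to move; black king on a3.
In check: no.
Legal moves for Black: Bf8, Be7, Bd6, Bc5, Ba5, Bc3, Bxd2, Ka4, Kb3, Kb2, Ka2.
Black has 11 legal moves and is not in check → neither.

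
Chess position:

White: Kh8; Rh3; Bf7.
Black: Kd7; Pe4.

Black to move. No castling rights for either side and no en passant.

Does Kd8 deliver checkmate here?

After Kd8: white king on h8; in check: no.
White is not in check, so this cannot be checkmate.

no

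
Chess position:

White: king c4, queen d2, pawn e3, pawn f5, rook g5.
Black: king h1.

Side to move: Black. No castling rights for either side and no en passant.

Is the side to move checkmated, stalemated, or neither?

stalemate

Black to move; black king on h1.
In check: no.
King squares — g1: attacked by Rg5; g2: attacked by Qd2; h2: attacked by Qd2.
Legal moves for Black: none.
Not in check and no legal moves → stalemate.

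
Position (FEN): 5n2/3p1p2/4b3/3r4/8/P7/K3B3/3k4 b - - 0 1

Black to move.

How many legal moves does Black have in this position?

Black to move; king on d1.
In check: yes, from the white bishop on e2.
Legal moves: Kxe2, Kd2, Kc2, Ke1, Kc1.
Count: 5.

5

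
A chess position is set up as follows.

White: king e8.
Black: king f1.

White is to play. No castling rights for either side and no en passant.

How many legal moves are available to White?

White to move; king on e8.
In check: no.
Legal moves: Kf8, Kd8, Kf7, Ke7, Kd7.
Count: 5.

5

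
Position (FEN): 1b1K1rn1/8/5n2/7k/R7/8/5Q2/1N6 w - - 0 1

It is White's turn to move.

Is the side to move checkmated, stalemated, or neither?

checkmate

White to move; white king on d8.
In check: yes, from the black rook on f8.
King squares — c7: attacked by Bb8; d7: attacked by Nf6; e7: attacked by Ng8; c8: attacked by Rf8; e8: attacked by Nf6.
Legal moves for White: none.
In check with no legal moves → checkmate.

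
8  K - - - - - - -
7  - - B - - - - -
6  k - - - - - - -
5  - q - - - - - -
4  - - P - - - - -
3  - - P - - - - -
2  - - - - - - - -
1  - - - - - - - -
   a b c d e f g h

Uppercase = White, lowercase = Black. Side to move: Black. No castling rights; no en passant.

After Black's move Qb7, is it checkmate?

yes

After Qb7: white king on a8; in check: yes, from the black queen on b7.
King squares — a7: attacked by Ka6; b7: attacked by Ka6; b8: attacked by Qb7.
White has no legal moves → checkmate.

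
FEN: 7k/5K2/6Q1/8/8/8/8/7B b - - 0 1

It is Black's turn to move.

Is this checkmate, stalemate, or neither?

stalemate

Black to move; black king on h8.
In check: no.
King squares — g7: attacked by Qg6; h7: attacked by Qg6; g8: attacked by Qg6.
Legal moves for Black: none.
Not in check and no legal moves → stalemate.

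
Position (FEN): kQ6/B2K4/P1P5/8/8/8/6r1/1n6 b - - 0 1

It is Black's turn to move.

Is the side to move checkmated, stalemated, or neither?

Black to move; black king on a8.
In check: yes, from the white queen on b8.
King squares — a7: attacked by Qb8; b7: attacked by Pa6; b8: attacked by Ba7.
Legal moves for Black: none.
In check with no legal moves → checkmate.

checkmate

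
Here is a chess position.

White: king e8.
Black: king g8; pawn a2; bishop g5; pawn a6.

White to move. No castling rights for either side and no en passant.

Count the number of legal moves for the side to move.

1

White to move; king on e8.
In check: no.
Legal moves: Kd7.
Count: 1.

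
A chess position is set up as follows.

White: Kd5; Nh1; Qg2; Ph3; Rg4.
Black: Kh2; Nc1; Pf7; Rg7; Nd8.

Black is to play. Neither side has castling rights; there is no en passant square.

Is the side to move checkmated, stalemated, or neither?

Black to move; black king on h2.
In check: yes, from the white queen on g2.
King squares — g1: attacked by Qg2; h1: attacked by Qg2; g2: attacked by Rg4; g3: attacked by Nh1; h3: attacked by Qg2.
Legal moves for Black: none.
In check with no legal moves → checkmate.

checkmate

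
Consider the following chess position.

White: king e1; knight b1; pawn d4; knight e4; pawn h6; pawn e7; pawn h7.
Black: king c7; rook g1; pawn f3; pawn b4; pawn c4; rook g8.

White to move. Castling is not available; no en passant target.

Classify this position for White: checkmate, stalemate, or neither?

neither

White to move; white king on e1.
In check: yes, from the black rook on g1.
King squares — d1: attacked by Rg1; f1: attacked by Rg1; d2: available; e2: attacked by Pf3; f2: available.
Legal moves for White: Kf2, Kd2.
White is in check but has 2 legal moves → neither.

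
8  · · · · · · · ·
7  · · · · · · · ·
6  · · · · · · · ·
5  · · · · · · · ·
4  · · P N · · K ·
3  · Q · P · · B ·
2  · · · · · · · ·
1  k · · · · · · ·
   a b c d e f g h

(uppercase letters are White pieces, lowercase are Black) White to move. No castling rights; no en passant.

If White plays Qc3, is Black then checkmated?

After Qc3: black king on a1; in check: yes, from the white queen on c3.
Black has 2 legal replies: Ka2, Kb1.
In check but a legal move exists → not checkmate.

no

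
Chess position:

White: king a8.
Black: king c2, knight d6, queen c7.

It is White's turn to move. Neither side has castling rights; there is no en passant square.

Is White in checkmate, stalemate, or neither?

White to move; white king on a8.
In check: no.
King squares — a7: attacked by Qc7; b7: attacked by Nd6; b8: attacked by Qc7.
Legal moves for White: none.
Not in check and no legal moves → stalemate.

stalemate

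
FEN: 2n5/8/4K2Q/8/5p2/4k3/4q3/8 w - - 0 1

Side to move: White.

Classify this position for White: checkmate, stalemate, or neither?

neither

White to move; white king on e6.
In check: no.
Legal moves for White include: Qh8, Qf8, Qh7, Qg7, Qg6, Qf6, Qh5, Qg5, Qh4, Qxf4+, Qh3+, Qh2, Qh1, Kf7, Kd7, Kf6, Kf5, Ke5, ... (list truncated; more exist).
White has legal moves and is not in check → neither.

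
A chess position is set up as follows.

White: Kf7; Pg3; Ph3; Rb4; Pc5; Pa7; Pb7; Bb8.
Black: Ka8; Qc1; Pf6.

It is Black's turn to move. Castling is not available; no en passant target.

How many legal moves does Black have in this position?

Black to move; king on a8.
In check: yes, from the white pawn on b7.
Legal moves: none.
Count: 0.

0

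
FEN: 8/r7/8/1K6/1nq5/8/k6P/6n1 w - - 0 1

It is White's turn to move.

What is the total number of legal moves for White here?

2

White to move; king on b5.
In check: yes, from the black queen on c4.
Legal moves: Kb6, Kxc4.
Count: 2.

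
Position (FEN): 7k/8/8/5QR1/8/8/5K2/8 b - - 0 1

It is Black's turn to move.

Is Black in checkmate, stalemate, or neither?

stalemate

Black to move; black king on h8.
In check: no.
King squares — g7: attacked by Rg5; h7: attacked by Qf5; g8: attacked by Rg5.
Legal moves for Black: none.
Not in check and no legal moves → stalemate.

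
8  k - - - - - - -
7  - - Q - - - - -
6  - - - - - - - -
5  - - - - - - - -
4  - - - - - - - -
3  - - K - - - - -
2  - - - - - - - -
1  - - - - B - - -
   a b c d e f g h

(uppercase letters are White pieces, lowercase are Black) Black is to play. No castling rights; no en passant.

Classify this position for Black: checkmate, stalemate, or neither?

stalemate

Black to move; black king on a8.
In check: no.
King squares — a7: attacked by Qc7; b7: attacked by Qc7; b8: attacked by Qc7.
Legal moves for Black: none.
Not in check and no legal moves → stalemate.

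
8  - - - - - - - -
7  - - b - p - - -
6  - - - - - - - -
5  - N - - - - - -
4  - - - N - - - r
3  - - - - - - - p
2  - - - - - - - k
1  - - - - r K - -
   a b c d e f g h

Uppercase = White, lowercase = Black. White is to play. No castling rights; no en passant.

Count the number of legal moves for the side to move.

2

White to move; king on f1.
In check: yes, from the black rook on e1.
Legal moves: Kf2, Kxe1.
Count: 2.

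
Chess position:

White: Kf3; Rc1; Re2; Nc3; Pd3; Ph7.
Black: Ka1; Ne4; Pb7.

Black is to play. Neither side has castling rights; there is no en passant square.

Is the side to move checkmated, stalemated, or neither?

Black to move; black king on a1.
In check: yes, from the white rook on c1.
King squares — b1: attacked by Rc1; a2: attacked by Re2; b2: attacked by Re2.
Legal moves for Black: none.
In check with no legal moves → checkmate.

checkmate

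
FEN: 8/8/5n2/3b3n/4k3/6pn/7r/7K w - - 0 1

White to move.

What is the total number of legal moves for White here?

White to move; king on h1.
In check: yes, from the black rook on h2.
Legal moves: none.
Count: 0.

0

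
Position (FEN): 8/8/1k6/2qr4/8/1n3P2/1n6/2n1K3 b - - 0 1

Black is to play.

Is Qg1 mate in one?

After Qg1: white king on e1; in check: yes, from the black queen on g1.
King squares — d1: attacked by Qg1; f1: attacked by Qg1; d2: attacked by Nb3; e2: attacked by Nc1; f2: attacked by Qg1.
White has no legal moves → checkmate.

yes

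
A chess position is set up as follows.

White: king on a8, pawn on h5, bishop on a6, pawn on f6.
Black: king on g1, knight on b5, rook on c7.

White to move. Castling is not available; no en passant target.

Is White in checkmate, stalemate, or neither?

neither

White to move; white king on a8.
In check: no.
Legal moves for White: Kb8, Bc8, Bb7, Bxb5, f7, h6.
White has 6 legal moves and is not in check → neither.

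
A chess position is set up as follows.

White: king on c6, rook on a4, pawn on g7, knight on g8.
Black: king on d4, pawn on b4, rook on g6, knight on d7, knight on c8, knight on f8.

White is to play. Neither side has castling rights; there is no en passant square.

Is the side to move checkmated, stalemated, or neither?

White to move; white king on c6.
In check: yes, from the black rook on g6.
Legal moves for White: Kc7, Kb7, Kb5, Nf6.
White is in check but has 4 legal moves → neither.

neither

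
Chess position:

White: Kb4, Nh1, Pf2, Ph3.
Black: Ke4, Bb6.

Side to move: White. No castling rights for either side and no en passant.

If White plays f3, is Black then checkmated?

After f3: black king on e4; in check: yes, from the white pawn on f3.
Black has 8 legal replies: Kf5, Ke5, Kd5, Kf4, Kd4, Kxf3, Ke3, Kd3.
In check but a legal move exists → not checkmate.

no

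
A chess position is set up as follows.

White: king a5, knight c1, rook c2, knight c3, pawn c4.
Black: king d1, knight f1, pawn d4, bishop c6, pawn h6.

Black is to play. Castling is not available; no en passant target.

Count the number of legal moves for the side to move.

Black to move; king on d1.
In check: yes, from the white knight on c3.
Legal moves: Kxc2, Ke1, dxc3.
Count: 3.

3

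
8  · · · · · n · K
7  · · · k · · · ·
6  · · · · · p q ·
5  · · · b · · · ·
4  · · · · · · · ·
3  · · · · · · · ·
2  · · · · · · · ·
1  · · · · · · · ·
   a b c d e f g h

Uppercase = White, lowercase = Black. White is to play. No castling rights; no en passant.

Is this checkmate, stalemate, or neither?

stalemate

White to move; white king on h8.
In check: no.
King squares — g7: attacked by Qg6; h7: attacked by Qg6; g8: attacked by Bd5.
Legal moves for White: none.
Not in check and no legal moves → stalemate.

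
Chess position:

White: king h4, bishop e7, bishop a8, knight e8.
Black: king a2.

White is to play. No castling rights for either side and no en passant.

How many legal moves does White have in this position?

White to move; king on h4.
In check: no.
Legal moves: Ng7, Nc7, Nf6, Nd6, Bb7, Bc6, Bd5+, Be4, Bf3, Bg2, Bh1, Bf8, Bd8, Bf6, Bd6, Bg5, Bc5, Bb4, Ba3, Kh5, Kg5, Kg4, Kh3, Kg3.
Count: 24.

24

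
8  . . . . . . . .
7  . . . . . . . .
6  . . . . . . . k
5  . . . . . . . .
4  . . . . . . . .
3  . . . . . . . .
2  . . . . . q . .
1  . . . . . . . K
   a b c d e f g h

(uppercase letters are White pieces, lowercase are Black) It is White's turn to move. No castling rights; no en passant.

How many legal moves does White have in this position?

0

White to move; king on h1.
In check: no.
Legal moves: none.
Count: 0.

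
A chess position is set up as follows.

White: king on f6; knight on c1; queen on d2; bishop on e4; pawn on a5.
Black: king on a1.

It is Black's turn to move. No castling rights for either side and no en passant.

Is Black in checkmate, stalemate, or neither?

Black to move; black king on a1.
In check: no.
King squares — b1: attacked by Be4; a2: attacked by Nc1; b2: attacked by Qd2.
Legal moves for Black: none.
Not in check and no legal moves → stalemate.

stalemate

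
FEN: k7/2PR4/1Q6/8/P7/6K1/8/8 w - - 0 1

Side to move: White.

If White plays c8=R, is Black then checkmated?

yes

After c8=R: black king on a8; in check: yes, from the white rook on c8.
King squares — a7: attacked by Qb6; b7: attacked by Qb6; b8: attacked by Qb6.
Black has no legal moves → checkmate.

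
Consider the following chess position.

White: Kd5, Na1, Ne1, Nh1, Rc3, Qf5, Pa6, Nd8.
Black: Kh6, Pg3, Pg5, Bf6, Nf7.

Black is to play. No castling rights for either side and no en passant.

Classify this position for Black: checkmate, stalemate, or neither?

Black to move; black king on h6.
In check: no.
Legal moves for Black: Nh8, Nxd8, Nd6, Ne5, Kg7, Kh5, Bh8, Bxd8, Bg7, Be7, Be5, Bd4, Bxc3, g4, g2.
Black has 15 legal moves and is not in check → neither.

neither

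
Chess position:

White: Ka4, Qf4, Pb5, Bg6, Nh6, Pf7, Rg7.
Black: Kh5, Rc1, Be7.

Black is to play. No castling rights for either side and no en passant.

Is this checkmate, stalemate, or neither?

Black to move; black king on h5.
In check: yes, from the white bishop on g6.
King squares — g4: attacked by Qf4; h4: attacked by Qf4; g5: attacked by Qf4; g6: attacked by Rg7; h6: attacked by Qf4.
Legal moves for Black: none.
In check with no legal moves → checkmate.

checkmate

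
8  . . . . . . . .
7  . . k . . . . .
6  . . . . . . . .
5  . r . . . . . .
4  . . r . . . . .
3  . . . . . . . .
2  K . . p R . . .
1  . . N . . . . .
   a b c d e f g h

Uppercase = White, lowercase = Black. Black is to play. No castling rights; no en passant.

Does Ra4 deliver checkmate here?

After Ra4: white king on a2; in check: yes, from the black rook on a4.
King squares — a1: attacked by Ra4; b1: attacked by Rb5; b2: attacked by Rb5; a3: attacked by Ra4; b3: attacked by Rb5.
White has no legal moves → checkmate.

yes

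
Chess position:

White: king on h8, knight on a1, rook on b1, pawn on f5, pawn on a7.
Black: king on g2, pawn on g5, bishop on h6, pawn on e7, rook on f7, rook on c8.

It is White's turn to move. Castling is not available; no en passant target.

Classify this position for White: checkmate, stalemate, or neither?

checkmate

White to move; white king on h8.
In check: yes, from the black rook on c8.
King squares — g7: attacked by Bh6; h7: attacked by Rf7; g8: attacked by Rc8.
Legal moves for White: none.
In check with no legal moves → checkmate.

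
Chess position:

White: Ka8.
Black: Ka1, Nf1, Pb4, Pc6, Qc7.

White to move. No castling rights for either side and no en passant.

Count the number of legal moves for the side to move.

White to move; king on a8.
In check: no.
Legal moves: none.
Count: 0.

0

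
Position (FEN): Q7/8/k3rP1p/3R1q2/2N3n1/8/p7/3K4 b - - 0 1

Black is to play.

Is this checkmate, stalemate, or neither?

Black to move; black king on a6.
In check: yes, from the white queen on a8.
King squares — a5: attacked by Nc4; b5: attacked by Rd5; b6: attacked by Nc4; a7: attacked by Qa8; b7: attacked by Qa8.
Legal moves for Black: none.
In check with no legal moves → checkmate.

checkmate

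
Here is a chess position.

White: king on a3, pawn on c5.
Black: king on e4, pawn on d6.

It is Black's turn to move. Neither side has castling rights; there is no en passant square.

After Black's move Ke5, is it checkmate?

After Ke5: white king on a3; in check: no.
White is not in check, so this cannot be checkmate.

no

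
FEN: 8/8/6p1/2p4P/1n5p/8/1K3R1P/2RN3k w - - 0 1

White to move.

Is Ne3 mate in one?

yes

After Ne3: black king on h1; in check: yes, from the white rook on c1.
King squares — g1: attacked by Rc1; g2: attacked by Rf2; h2: attacked by Rf2.
Black has no legal moves → checkmate.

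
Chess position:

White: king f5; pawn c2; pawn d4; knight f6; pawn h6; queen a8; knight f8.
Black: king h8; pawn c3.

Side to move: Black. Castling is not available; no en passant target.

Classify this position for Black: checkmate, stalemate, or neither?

Black to move; black king on h8.
In check: no.
King squares — g7: attacked by Ph6; h7: attacked by Nf6; g8: attacked by Nf6.
Legal moves for Black: none.
Not in check and no legal moves → stalemate.

stalemate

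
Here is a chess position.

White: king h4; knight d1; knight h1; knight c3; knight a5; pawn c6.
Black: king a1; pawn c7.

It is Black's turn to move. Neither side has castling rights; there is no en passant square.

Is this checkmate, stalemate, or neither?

stalemate

Black to move; black king on a1.
In check: no.
King squares — b1: attacked by Nc3; a2: attacked by Nc3; b2: attacked by Nd1.
Legal moves for Black: none.
Not in check and no legal moves → stalemate.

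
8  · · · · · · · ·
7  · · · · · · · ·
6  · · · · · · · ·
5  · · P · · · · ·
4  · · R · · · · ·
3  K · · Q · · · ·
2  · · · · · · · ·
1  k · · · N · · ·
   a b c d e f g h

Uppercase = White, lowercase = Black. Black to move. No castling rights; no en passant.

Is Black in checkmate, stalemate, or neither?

Black to move; black king on a1.
In check: no.
King squares — b1: attacked by Qd3; a2: attacked by Ka3; b2: attacked by Ka3.
Legal moves for Black: none.
Not in check and no legal moves → stalemate.

stalemate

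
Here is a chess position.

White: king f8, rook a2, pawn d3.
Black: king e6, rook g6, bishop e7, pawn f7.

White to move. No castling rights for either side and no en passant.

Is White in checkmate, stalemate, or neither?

neither

White to move; white king on f8.
In check: yes, from the black bishop on e7.
King squares — e7: attacked by Ke6; f7: attacked by Ke6; g7: attacked by Rg6; e8: available; g8: attacked by Rg6.
Legal moves for White: Ke8.
White is in check but has 1 legal move → neither.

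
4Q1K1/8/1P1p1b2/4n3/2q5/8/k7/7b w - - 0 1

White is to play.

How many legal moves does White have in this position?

4

White to move; king on g8.
In check: yes, from the black queen on c4.
Legal moves: Kf8, Kh7, Qf7, Qe6.
Count: 4.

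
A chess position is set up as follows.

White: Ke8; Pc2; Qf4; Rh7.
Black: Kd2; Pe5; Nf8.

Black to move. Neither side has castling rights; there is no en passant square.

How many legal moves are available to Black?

Black to move; king on d2.
In check: yes, from the white queen on f4.
Legal moves: Kc3, Ke2, Kxc2, Ke1, Kd1, exf4.
Count: 6.

6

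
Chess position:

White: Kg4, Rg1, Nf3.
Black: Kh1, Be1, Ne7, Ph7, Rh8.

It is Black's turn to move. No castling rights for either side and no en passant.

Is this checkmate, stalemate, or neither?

Black to move; black king on h1.
In check: yes, from the white rook on g1.
King squares — g1: attacked by Nf3; g2: attacked by Rg1; h2: attacked by Nf3.
Legal moves for Black: none.
In check with no legal moves → checkmate.

checkmate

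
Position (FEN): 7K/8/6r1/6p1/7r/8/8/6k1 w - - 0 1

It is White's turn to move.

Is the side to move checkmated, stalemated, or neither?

White to move; white king on h8.
In check: yes, from the black rook on h4.
King squares — g7: attacked by Rg6; h7: attacked by Rh4; g8: attacked by Rg6.
Legal moves for White: none.
In check with no legal moves → checkmate.

checkmate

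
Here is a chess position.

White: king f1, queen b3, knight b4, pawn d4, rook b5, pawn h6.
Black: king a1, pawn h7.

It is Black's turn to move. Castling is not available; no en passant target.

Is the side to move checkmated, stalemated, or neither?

stalemate

Black to move; black king on a1.
In check: no.
King squares — b1: attacked by Qb3; a2: attacked by Qb3; b2: attacked by Qb3.
Legal moves for Black: none.
Not in check and no legal moves → stalemate.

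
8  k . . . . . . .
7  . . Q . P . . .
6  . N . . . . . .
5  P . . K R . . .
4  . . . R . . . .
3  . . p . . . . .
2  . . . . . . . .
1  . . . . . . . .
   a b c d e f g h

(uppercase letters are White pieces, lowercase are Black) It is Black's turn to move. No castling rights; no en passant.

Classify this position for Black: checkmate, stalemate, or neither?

checkmate

Black to move; black king on a8.
In check: yes, from the white knight on b6.
King squares — a7: attacked by Qc7; b7: attacked by Qc7; b8: attacked by Qc7.
Legal moves for Black: none.
In check with no legal moves → checkmate.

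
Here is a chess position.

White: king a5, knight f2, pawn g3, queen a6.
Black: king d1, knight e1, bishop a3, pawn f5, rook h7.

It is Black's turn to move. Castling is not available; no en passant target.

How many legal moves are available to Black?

Black to move; king on d1.
In check: yes, from the white knight on f2.
Legal moves: Kd2, Kc2, Kc1.
Count: 3.

3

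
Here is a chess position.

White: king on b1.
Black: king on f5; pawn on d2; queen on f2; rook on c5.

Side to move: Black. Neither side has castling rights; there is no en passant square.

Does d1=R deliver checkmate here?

yes

After d1=R: white king on b1; in check: yes, from the black rook on d1.
King squares — a1: attacked by Rd1; c1: attacked by Rd1; a2: attacked by Qf2; b2: attacked by Qf2; c2: attacked by Qf2.
White has no legal moves → checkmate.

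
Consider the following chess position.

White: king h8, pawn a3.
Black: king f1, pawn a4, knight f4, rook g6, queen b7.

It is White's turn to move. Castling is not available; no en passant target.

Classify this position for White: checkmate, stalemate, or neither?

White to move; white king on h8.
In check: no.
King squares — g7: attacked by Rg6; h7: attacked by Qb7; g8: attacked by Rg6.
Legal moves for White: none.
Not in check and no legal moves → stalemate.

stalemate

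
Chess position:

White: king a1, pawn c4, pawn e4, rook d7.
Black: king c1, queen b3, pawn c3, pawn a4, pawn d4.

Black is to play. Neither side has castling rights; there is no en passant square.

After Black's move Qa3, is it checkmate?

After Qa3: white king on a1; in check: yes, from the black queen on a3.
King squares — b1: attacked by Kc1; a2: attacked by Qa3; b2: attacked by Kc1.
White has no legal moves → checkmate.

yes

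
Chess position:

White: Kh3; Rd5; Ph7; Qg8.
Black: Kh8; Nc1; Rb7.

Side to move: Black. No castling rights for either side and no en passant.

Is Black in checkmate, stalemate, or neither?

checkmate

Black to move; black king on h8.
In check: yes, from the white queen on g8.
King squares — g7: attacked by Qg8; h7: attacked by Qg8; g8: attacked by Ph7.
Legal moves for Black: none.
In check with no legal moves → checkmate.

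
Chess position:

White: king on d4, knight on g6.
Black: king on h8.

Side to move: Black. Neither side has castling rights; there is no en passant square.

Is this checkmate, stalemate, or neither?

neither

Black to move; black king on h8.
In check: yes, from the white knight on g6.
King squares — g7: available; h7: available; g8: available.
Legal moves for Black: Kg8, Kh7, Kg7.
Black is in check but has 3 legal moves → neither.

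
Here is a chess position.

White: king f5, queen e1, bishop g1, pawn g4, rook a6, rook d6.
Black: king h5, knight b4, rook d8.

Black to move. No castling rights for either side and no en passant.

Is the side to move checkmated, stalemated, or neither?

Black to move; black king on h5.
In check: yes, from the white pawn on g4.
King squares — g4: attacked by Kf5; h4: attacked by Qe1; g5: attacked by Kf5; g6: attacked by Kf5; h6: attacked by Rd6.
Legal moves for Black: none.
In check with no legal moves → checkmate.

checkmate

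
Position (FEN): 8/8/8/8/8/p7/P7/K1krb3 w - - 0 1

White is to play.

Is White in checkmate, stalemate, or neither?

White to move; white king on a1.
In check: no.
King squares — b1: attacked by Kc1; a2: own pawn; b2: attacked by Kc1.
Legal moves for White: none.
Not in check and no legal moves → stalemate.

stalemate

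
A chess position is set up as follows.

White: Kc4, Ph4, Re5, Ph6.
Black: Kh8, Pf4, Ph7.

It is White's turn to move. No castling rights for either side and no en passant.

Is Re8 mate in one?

yes

After Re8: black king on h8; in check: yes, from the white rook on e8.
King squares — g7: attacked by Ph6; h7: own pawn; g8: attacked by Re8.
Black has no legal moves → checkmate.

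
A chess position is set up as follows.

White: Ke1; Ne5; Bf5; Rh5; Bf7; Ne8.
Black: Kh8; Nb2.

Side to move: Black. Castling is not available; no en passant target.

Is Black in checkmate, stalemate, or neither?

checkmate

Black to move; black king on h8.
In check: yes, from the white rook on h5.
King squares — g7: attacked by Ne8; h7: attacked by Bf5; g8: attacked by Bf7.
Legal moves for Black: none.
In check with no legal moves → checkmate.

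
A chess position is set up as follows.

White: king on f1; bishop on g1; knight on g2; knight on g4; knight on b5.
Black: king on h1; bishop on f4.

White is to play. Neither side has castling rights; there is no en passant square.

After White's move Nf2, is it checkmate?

After Nf2: black king on h1; in check: yes, from the white knight on f2.
King squares — g1: attacked by Kf1; g2: attacked by Kf1; h2: attacked by Bg1.
Black has no legal moves → checkmate.

yes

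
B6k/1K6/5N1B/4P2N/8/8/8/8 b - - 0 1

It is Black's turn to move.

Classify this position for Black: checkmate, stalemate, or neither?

stalemate

Black to move; black king on h8.
In check: no.
King squares — g7: attacked by Nh5; h7: attacked by Nf6; g8: attacked by Nf6.
Legal moves for Black: none.
Not in check and no legal moves → stalemate.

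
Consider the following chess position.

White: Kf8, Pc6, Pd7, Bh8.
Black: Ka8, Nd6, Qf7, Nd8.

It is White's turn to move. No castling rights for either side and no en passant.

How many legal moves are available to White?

White to move; king on f8.
In check: yes, from the black queen on f7.
Legal moves: none.
Count: 0.

0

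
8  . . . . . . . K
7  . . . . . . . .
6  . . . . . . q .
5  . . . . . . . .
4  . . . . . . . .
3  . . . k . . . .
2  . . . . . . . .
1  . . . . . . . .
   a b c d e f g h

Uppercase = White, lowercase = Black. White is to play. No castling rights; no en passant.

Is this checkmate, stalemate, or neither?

White to move; white king on h8.
In check: no.
King squares — g7: attacked by Qg6; h7: attacked by Qg6; g8: attacked by Qg6.
Legal moves for White: none.
Not in check and no legal moves → stalemate.

stalemate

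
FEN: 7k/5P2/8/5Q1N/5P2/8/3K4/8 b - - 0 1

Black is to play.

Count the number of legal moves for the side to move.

0

Black to move; king on h8.
In check: no.
Legal moves: none.
Count: 0.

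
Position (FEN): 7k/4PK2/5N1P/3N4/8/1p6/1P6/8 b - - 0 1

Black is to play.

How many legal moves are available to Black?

0

Black to move; king on h8.
In check: no.
Legal moves: none.
Count: 0.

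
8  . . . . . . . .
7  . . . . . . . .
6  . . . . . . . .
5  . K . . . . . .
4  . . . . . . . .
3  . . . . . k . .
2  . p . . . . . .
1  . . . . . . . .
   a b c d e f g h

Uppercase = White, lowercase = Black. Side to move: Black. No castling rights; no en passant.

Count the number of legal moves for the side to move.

Black to move; king on f3.
In check: no.
Legal moves: Kg4, Kf4, Ke4, Kg3, Ke3, Kg2, Kf2, Ke2, b1=Q+, b1=R+, b1=B, b1=N.
Count: 12.

12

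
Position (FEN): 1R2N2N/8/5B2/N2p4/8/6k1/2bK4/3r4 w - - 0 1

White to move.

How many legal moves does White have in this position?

4

White to move; king on d2.
In check: yes, from the black rook on d1.
Legal moves: Ke3, Kc3, Ke2, Kxc2.
Count: 4.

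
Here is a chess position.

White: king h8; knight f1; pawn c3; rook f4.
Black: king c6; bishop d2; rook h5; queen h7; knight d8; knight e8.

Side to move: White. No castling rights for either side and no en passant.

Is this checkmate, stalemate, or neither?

White to move; white king on h8.
In check: yes, from the black queen on h7.
King squares — g7: attacked by Qh7; h7: attacked by Rh5; g8: attacked by Qh7.
Legal moves for White: none.
In check with no legal moves → checkmate.

checkmate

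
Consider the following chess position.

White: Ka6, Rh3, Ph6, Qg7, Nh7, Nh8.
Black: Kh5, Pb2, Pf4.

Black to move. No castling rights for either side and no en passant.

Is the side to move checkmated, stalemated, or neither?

checkmate

Black to move; black king on h5.
In check: yes, from the white rook on h3.
King squares — g4: attacked by Qg7; h4: attacked by Rh3; g5: attacked by Qg7; g6: attacked by Qg7; h6: attacked by Rh3.
Legal moves for Black: none.
In check with no legal moves → checkmate.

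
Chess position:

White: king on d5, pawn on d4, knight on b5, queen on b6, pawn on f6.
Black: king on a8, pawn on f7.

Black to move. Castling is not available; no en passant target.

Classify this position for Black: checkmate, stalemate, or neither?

stalemate

Black to move; black king on a8.
In check: no.
King squares — a7: attacked by Nb5; b7: attacked by Qb6; b8: attacked by Qb6.
Legal moves for Black: none.
Not in check and no legal moves → stalemate.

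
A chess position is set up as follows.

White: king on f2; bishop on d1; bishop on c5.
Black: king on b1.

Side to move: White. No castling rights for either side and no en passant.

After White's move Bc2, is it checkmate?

no

After Bc2: black king on b1; in check: yes, from the white bishop on c2.
Black has 5 legal replies: Kxc2, Kb2, Ka2, Kc1, Ka1.
In check but a legal move exists → not checkmate.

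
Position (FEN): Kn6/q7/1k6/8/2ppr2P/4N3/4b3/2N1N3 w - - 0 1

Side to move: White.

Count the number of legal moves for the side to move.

White to move; king on a8.
In check: yes, from the black queen on a7.
Legal moves: none.
Count: 0.

0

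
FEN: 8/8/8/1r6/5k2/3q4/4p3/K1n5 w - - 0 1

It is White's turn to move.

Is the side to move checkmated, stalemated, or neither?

stalemate

White to move; white king on a1.
In check: no.
King squares — b1: attacked by Qd3; a2: attacked by Nc1; b2: attacked by Rb5.
Legal moves for White: none.
Not in check and no legal moves → stalemate.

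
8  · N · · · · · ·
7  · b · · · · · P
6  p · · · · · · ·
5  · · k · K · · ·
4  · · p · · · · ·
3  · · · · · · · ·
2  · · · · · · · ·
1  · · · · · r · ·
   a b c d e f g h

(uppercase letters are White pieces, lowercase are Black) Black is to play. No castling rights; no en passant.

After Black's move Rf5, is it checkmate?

After Rf5: white king on e5; in check: yes, from the black rook on f5.
White has 2 legal replies: Ke6, Kxf5.
In check but a legal move exists → not checkmate.

no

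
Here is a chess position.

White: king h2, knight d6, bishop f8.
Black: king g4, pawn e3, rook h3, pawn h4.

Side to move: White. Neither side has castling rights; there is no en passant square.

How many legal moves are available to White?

White to move; king on h2.
In check: yes, from the black rook on h3.
Legal moves: Kg2, Kg1.
Count: 2.

2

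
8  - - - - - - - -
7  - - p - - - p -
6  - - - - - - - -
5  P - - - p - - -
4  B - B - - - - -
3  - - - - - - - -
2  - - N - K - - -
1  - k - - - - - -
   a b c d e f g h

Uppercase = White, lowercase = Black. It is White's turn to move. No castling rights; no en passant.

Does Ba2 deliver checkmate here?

After Ba2: black king on b1; in check: yes, from the white bishop on a2.
Black has 3 legal replies: Kb2, Kxa2, Kc1.
In check but a legal move exists → not checkmate.

no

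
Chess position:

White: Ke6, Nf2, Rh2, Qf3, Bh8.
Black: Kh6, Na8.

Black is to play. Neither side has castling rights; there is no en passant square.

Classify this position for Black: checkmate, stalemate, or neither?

Black to move; black king on h6.
In check: yes, from the white rook on h2.
King squares — g5: available; h5: attacked by Rh2; g6: available; g7: attacked by Bh8; h7: attacked by Rh2.
Legal moves for Black: Kg6, Kg5.
Black is in check but has 2 legal moves → neither.

neither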